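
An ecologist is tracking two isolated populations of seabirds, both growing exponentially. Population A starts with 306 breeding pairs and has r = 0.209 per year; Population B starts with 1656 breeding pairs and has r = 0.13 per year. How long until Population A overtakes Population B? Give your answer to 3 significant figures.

Set 306·e^(0.209t) = 1656·e^(0.13t).
e^((0.209 − 0.13)t) = 1656/306 → e^(0.079·t) = 5.4118.
0.079·t = ln(5.4118) = 1.6886, so t = 1.6886/0.079 = 21.374.

21.4 years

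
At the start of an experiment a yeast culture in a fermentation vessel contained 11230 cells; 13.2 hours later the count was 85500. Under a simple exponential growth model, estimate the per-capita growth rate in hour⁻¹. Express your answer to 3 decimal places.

From N(t) = N₀·e^(rt): e^(r·13.2) = 85500/11230 = 7.6135.
r·13.2 = ln(7.6135) = 2.0299, so r = 2.0299/13.2 = 0.15378.

0.154 per hour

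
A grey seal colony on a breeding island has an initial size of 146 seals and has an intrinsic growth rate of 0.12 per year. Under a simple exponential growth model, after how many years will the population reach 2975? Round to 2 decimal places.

Set N₀·e^(rt) = 2975: e^(0.12·t) = 2975/146 = 20.377.
0.12·t = ln(20.377) = 3.0144, so t = 3.0144/0.12 = 25.12.

25.12 years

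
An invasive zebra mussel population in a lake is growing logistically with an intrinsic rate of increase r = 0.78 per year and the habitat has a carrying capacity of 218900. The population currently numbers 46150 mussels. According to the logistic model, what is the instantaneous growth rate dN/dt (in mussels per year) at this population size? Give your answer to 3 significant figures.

dN/dt = rN(1 − N/K) = 0.78 × 46150 × (1 − 46150/218900).
1 − 46150/218900 = 0.78917; dN/dt = 0.78 × 46150 × 0.78917 = 28408.

28400 mussels per year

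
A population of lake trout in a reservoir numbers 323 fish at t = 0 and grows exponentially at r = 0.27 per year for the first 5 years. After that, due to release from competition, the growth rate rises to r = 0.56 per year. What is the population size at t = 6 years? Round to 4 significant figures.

Phase 1: N(5) = 323·e^(0.27×5) = 323·e^1.35 = 1245.95.
Phase 2 runs for 6 − 5 = 1 years at r = 0.56.
N(6) = 1245.95·e^(0.56×1) = 1245.95·e^0.56 = 2181.25.

2181 fish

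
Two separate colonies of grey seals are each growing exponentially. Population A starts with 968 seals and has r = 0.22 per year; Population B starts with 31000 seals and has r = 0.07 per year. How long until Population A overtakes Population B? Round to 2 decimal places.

23.11 years

Set 968·e^(0.22t) = 31000·e^(0.07t).
e^((0.22 − 0.07)t) = 31000/968 → e^(0.15·t) = 32.025.
0.15·t = ln(32.025) = 3.4665, so t = 3.4665/0.15 = 23.11.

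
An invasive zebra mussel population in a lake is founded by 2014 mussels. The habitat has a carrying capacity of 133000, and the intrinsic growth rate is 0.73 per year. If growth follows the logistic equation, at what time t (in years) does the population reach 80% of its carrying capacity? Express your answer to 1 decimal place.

A = (K − N₀)/N₀ = (133000 − 2014)/2014 = 65.038.
Solve 133000/(1 + 65.038·e^(−0.73t)) = 106400: 1 + 65.038·e^(−0.73t) = 1.25, so e^(−0.73t) = 0.00384392.
−0.73·t = ln(0.00384392) = -5.5613, so t = 5.5613/0.73 = 7.6182.

7.6 years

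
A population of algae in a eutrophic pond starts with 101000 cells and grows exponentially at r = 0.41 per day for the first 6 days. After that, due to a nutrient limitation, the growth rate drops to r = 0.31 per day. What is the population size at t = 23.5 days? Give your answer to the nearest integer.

268369628 cells

Phase 1: N(6) = 101000·e^(0.41×6) = 101000·e^2.46 = 1.182186×10^6.
Phase 2 runs for 23.5 − 6 = 17.5 days at r = 0.31.
N(23.5) = 1.182186×10^6·e^(0.31×17.5) = 1.182186×10^6·e^5.425 = 2.683696×10^8.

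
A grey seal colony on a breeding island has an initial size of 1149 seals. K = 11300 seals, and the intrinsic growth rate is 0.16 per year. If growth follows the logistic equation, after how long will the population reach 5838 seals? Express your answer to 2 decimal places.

14.03 years

A = (K − N₀)/N₀ = (11300 − 1149)/1149 = 8.8346.
Solve 11300/(1 + 8.8346·e^(−0.16t)) = 5838: 1 + 8.8346·e^(−0.16t) = 1.9356, so e^(−0.16t) = 0.105901.
−0.16·t = ln(0.105901) = -2.2453, so t = 2.2453/0.16 = 14.033.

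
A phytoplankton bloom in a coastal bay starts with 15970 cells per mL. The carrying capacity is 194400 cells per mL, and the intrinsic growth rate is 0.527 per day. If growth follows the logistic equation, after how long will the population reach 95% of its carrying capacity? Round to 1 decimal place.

A = (K − N₀)/N₀ = (194400 − 15970)/15970 = 11.173.
Solve 194400/(1 + 11.173·e^(−0.527t)) = 184680: 1 + 11.173·e^(−0.527t) = 1.0526, so e^(−0.527t) = 0.00471068.
−0.527·t = ln(0.00471068) = -5.3579, so t = 5.3579/0.527 = 10.167.

10.2 days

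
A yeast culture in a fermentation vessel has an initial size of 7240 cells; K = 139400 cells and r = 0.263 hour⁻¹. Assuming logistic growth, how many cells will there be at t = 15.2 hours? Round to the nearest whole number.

A = (K − N₀)/N₀ = (139400 − 7240)/7240 = 18.254.
N(t) = K/(1 + A·e^(−rt)) = 139400/(1 + 18.254×e^(−0.263×15.2)).
e^(−3.998) = 0.01836; denominator = 1 + 18.254×0.01836 = 1.3351.
N = 139400/1.3351 = 104409.

104409 cells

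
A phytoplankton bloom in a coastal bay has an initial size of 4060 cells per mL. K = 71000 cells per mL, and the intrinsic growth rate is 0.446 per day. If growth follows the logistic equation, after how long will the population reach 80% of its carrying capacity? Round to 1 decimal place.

9.4 days

A = (K − N₀)/N₀ = (71000 − 4060)/4060 = 16.488.
Solve 71000/(1 + 16.488·e^(−0.446t)) = 56800: 1 + 16.488·e^(−0.446t) = 1.25, so e^(−0.446t) = 0.0151628.
−0.446·t = ln(0.0151628) = -4.1889, so t = 4.1889/0.446 = 9.3922.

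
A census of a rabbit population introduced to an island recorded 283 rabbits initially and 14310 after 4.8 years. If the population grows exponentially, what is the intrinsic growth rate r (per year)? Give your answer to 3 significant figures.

0.817 per year

From N(t) = N₀·e^(rt): e^(r·4.8) = 14310/283 = 50.565.
r·4.8 = ln(50.565) = 3.9233, so r = 3.9233/4.8 = 0.81735.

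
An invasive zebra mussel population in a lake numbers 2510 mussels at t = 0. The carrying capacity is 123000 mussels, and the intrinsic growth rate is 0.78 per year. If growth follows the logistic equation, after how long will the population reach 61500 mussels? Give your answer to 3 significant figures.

A = (K − N₀)/N₀ = (123000 − 2510)/2510 = 48.004.
Solve 123000/(1 + 48.004·e^(−0.78t)) = 61500: 1 + 48.004·e^(−0.78t) = 2, so e^(−0.78t) = 0.0208316.
−0.78·t = ln(0.0208316) = -3.8713, so t = 3.8713/0.78 = 4.9632.

4.96 years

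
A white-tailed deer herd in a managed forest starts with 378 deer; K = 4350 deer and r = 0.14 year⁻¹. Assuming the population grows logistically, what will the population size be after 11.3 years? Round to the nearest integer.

A = (K − N₀)/N₀ = (4350 − 378)/378 = 10.508.
N(t) = K/(1 + A·e^(−rt)) = 4350/(1 + 10.508×e^(−0.14×11.3)).
e^(−1.582) = 0.20556; denominator = 1 + 10.508×0.20556 = 3.16.
N = 4350/3.16 = 1376.56.

1377 deer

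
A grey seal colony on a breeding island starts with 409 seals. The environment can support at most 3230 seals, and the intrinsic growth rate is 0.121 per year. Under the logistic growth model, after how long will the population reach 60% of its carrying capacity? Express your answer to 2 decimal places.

A = (K − N₀)/N₀ = (3230 − 409)/409 = 6.8973.
Solve 3230/(1 + 6.8973·e^(−0.121t)) = 1938: 1 + 6.8973·e^(−0.121t) = 1.6667, so e^(−0.121t) = 0.096656.
−0.121·t = ln(0.096656) = -2.3366, so t = 2.3366/0.121 = 19.311.

19.31 years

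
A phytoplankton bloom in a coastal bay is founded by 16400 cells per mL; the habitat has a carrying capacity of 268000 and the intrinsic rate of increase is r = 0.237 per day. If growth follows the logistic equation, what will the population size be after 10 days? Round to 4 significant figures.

110100 cells per mL

A = (K − N₀)/N₀ = (268000 − 16400)/16400 = 15.341.
N(t) = K/(1 + A·e^(−rt)) = 268000/(1 + 15.341×e^(−0.237×10)).
e^(−2.37) = 0.093481; denominator = 1 + 15.341×0.093481 = 2.4341.
N = 268000/2.4341 = 110101.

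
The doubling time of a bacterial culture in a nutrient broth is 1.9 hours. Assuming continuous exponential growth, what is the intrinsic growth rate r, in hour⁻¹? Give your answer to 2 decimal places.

0.36 per hour

r = ln(2)/t_d = 0.6931/1.9 = 0.36481.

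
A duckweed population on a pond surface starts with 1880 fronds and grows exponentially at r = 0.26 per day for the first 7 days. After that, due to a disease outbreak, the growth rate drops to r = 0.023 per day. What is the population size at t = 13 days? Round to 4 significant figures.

13320 fronds

Phase 1: N(7) = 1880·e^(0.26×7) = 1880·e^1.82 = 11603.1.
Phase 2 runs for 13 − 7 = 6 days at r = 0.023.
N(13) = 11603.1·e^(0.023×6) = 11603.1·e^0.138 = 13320.1.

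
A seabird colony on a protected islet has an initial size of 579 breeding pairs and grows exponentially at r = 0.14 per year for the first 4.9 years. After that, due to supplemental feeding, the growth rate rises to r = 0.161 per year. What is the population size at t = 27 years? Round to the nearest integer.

Phase 1: N(4.9) = 579·e^(0.14×4.9) = 579·e^0.686 = 1149.75.
Phase 2 runs for 27 − 4.9 = 22.1 years at r = 0.161.
N(27) = 1149.75·e^(0.161×22.1) = 1149.75·e^3.558 = 40352.3.

40352 breeding pairs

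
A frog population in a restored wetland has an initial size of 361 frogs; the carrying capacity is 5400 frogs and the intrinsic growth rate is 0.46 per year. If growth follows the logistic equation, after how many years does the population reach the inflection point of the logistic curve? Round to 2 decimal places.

5.73 years

Logistic growth is fastest at N = K/2 = 2700.
A = (K − N₀)/N₀ = 13.958. Set K/(1 + A·e^(−rt)) = K/2 → A·e^(−rt) = 1.
e^(−0.46t) = 1/13.958 = 0.0716412, so t = ln(13.958)/0.46 = 2.6361/0.46 = 5.7306.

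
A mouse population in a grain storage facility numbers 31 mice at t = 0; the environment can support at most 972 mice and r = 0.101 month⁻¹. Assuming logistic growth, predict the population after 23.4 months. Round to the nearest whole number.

252 mice

A = (K − N₀)/N₀ = (972 − 31)/31 = 30.355.
N(t) = K/(1 + A·e^(−rt)) = 972/(1 + 30.355×e^(−0.101×23.4)).
e^(−2.363) = 0.0941; denominator = 1 + 30.355×0.0941 = 3.8564.
N = 972/3.8564 = 252.05.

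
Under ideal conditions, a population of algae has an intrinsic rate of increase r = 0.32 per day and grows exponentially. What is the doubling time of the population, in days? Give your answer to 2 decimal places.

Doubling time t_d = ln(2)/r = 0.6931/0.32 = 2.1661.

2.17 days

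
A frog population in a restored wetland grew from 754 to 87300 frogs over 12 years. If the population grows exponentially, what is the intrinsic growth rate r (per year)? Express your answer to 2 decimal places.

0.40 per year

From N(t) = N₀·e^(rt): e^(r·12) = 87300/754 = 115.78.
r·12 = ln(115.78) = 4.7517, so r = 4.7517/12 = 0.39598.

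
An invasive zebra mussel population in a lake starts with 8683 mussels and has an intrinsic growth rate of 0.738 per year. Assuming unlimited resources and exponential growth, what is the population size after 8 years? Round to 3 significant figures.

3180000 mussels

N(t) = N₀·e^(rt) = 8683 × e^(0.738×8) = 8683 × e^5.904.
e^5.904 ≈ 366.5, so N ≈ 8683 × 366.5 = 3.182324×10^6.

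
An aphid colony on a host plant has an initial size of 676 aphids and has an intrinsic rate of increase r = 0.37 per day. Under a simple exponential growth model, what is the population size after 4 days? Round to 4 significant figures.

N(t) = N₀·e^(rt) = 676 × e^(0.37×4) = 676 × e^1.48.
e^1.48 ≈ 4.3929, so N ≈ 676 × 4.3929 = 2969.63.

2970 aphids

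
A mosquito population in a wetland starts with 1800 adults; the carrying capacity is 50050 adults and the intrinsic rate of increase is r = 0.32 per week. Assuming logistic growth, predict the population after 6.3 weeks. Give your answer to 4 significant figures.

A = (K − N₀)/N₀ = (50050 − 1800)/1800 = 26.806.
N(t) = K/(1 + A·e^(−rt)) = 50050/(1 + 26.806×e^(−0.32×6.3)).
e^(−2.016) = 0.13319; denominator = 1 + 26.806×0.13319 = 4.5702.
N = 50050/4.5702 = 10951.5.

10950 adults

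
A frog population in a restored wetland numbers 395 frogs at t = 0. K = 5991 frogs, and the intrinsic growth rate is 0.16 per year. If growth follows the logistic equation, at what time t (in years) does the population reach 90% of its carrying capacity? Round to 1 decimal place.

30.3 years

A = (K − N₀)/N₀ = (5991 − 395)/395 = 14.167.
Solve 5991/(1 + 14.167·e^(−0.16t)) = 5391.9: 1 + 14.167·e^(−0.16t) = 1.1111, so e^(−0.16t) = 0.0078429.
−0.16·t = ln(0.0078429) = -4.8481, so t = 4.8481/0.16 = 30.301.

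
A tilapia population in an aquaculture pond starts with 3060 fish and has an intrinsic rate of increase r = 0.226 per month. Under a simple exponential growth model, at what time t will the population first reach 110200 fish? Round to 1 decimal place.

Set N₀·e^(rt) = 110200: e^(0.226·t) = 110200/3060 = 36.013.
0.226·t = ln(36.013) = 3.5839, so t = 3.5839/0.226 = 15.858.

15.9 months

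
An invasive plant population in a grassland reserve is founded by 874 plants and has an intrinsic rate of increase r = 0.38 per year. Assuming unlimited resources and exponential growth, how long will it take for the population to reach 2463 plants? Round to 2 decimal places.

Set N₀·e^(rt) = 2463: e^(0.38·t) = 2463/874 = 2.8181.
0.38·t = ln(2.8181) = 1.0361, so t = 1.0361/0.38 = 2.7265.

2.73 years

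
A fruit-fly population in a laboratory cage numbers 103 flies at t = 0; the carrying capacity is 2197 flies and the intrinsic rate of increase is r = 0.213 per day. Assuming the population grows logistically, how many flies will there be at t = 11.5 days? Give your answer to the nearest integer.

797 flies

A = (K − N₀)/N₀ = (2197 − 103)/103 = 20.33.
N(t) = K/(1 + A·e^(−rt)) = 2197/(1 + 20.33×e^(−0.213×11.5)).
e^(−2.45) = 0.086337; denominator = 1 + 20.33×0.086337 = 2.7552.
N = 2197/2.7552 = 797.391.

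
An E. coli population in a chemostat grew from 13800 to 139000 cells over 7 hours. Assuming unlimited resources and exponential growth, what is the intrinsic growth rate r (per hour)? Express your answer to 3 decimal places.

From N(t) = N₀·e^(rt): e^(r·7) = 139000/13800 = 10.072.
r·7 = ln(10.072) = 2.3098, so r = 2.3098/7 = 0.32997.

0.330 per hour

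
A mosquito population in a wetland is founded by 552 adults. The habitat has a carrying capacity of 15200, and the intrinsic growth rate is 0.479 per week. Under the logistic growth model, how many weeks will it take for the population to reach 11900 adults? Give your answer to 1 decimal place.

A = (K − N₀)/N₀ = (15200 − 552)/552 = 26.536.
Solve 15200/(1 + 26.536·e^(−0.479t)) = 11900: 1 + 26.536·e^(−0.479t) = 1.2773, so e^(−0.479t) = 0.0104503.
−0.479·t = ln(0.0104503) = -4.5611, so t = 4.5611/0.479 = 9.5222.

9.5 weeks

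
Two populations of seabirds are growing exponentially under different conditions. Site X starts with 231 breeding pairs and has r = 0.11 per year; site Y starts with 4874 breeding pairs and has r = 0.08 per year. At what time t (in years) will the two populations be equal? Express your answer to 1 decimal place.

101.6 years

Set 231·e^(0.11t) = 4874·e^(0.08t).
e^((0.11 − 0.08)t) = 4874/231 → e^(0.03·t) = 21.1.
0.03·t = ln(21.1) = 3.0493, so t = 3.0493/0.03 = 101.64.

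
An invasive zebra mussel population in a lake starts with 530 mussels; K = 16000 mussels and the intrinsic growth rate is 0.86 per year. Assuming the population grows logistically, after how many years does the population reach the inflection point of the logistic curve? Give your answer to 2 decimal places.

3.92 years

Logistic growth is fastest at N = K/2 = 8000.
A = (K − N₀)/N₀ = 29.189. Set K/(1 + A·e^(−rt)) = K/2 → A·e^(−rt) = 1.
e^(−0.86t) = 1/29.189 = 0.0342599, so t = ln(29.189)/0.86 = 3.3738/0.86 = 3.923.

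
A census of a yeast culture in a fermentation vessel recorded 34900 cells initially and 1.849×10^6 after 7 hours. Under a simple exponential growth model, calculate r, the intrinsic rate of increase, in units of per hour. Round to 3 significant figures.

0.567 per hour

From N(t) = N₀·e^(rt): e^(r·7) = 1.849×10^6/34900 = 52.98.
r·7 = ln(52.98) = 3.9699, so r = 3.9699/7 = 0.56713.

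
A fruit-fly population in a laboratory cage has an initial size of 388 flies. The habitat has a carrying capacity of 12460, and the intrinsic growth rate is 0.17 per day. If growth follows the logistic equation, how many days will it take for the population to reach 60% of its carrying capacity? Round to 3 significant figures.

A = (K − N₀)/N₀ = (12460 − 388)/388 = 31.113.
Solve 12460/(1 + 31.113·e^(−0.17t)) = 7476: 1 + 31.113·e^(−0.17t) = 1.6667, so e^(−0.17t) = 0.021427.
−0.17·t = ln(0.021427) = -3.8431, so t = 3.8431/0.17 = 22.606.

22.6 days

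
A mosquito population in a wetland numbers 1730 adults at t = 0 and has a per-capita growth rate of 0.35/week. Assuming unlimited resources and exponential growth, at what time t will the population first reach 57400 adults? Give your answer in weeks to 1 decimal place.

10.0 weeks

Set N₀·e^(rt) = 57400: e^(0.35·t) = 57400/1730 = 33.179.
0.35·t = ln(33.179) = 3.5019, so t = 3.5019/0.35 = 10.005.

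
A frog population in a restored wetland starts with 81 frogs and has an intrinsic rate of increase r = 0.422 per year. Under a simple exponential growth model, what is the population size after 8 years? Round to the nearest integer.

2370 frogs

N(t) = N₀·e^(rt) = 81 × e^(0.422×8) = 81 × e^3.376.
e^3.376 ≈ 29.254, so N ≈ 81 × 29.254 = 2369.54.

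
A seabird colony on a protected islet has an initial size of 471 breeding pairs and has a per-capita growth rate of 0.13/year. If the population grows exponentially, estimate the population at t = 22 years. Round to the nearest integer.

N(t) = N₀·e^(rt) = 471 × e^(0.13×22) = 471 × e^2.86.
e^2.86 ≈ 17.462, so N ≈ 471 × 17.462 = 8224.38.

8224 breeding pairs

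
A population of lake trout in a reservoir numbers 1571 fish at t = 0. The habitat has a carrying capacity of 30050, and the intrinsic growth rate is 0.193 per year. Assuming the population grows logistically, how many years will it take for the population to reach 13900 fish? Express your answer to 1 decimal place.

14.2 years

A = (K − N₀)/N₀ = (30050 − 1571)/1571 = 18.128.
Solve 30050/(1 + 18.128·e^(−0.193t)) = 13900: 1 + 18.128·e^(−0.193t) = 2.1619, so e^(−0.193t) = 0.0640928.
−0.193·t = ln(0.0640928) = -2.7474, so t = 2.7474/0.193 = 14.235.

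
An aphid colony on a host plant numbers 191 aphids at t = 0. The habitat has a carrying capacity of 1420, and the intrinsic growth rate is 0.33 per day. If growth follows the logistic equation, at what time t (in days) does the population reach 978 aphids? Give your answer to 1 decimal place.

A = (K − N₀)/N₀ = (1420 − 191)/191 = 6.4346.
Solve 1420/(1 + 6.4346·e^(−0.33t)) = 978: 1 + 6.4346·e^(−0.33t) = 1.4519, so e^(−0.33t) = 0.0702368.
−0.33·t = ln(0.0702368) = -2.6559, so t = 2.6559/0.33 = 8.0481.

8.0 days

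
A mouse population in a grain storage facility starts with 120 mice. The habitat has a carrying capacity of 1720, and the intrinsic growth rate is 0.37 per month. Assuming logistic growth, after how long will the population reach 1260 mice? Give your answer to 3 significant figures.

9.72 months

A = (K − N₀)/N₀ = (1720 − 120)/120 = 13.333.
Solve 1720/(1 + 13.333·e^(−0.37t)) = 1260: 1 + 13.333·e^(−0.37t) = 1.3651, so e^(−0.37t) = 0.027381.
−0.37·t = ln(0.027381) = -3.5979, so t = 3.5979/0.37 = 9.7241.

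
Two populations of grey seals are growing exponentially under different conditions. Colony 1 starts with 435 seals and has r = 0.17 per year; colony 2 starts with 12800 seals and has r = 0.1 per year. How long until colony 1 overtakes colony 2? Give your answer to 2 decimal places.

Set 435·e^(0.17t) = 12800·e^(0.1t).
e^((0.17 − 0.1)t) = 12800/435 → e^(0.07·t) = 29.425.
0.07·t = ln(29.425) = 3.3819, so t = 3.3819/0.07 = 48.312.

48.31 years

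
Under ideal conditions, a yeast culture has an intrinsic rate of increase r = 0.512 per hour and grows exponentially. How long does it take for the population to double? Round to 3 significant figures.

Doubling time t_d = ln(2)/r = 0.6931/0.512 = 1.3538.

1.35 hours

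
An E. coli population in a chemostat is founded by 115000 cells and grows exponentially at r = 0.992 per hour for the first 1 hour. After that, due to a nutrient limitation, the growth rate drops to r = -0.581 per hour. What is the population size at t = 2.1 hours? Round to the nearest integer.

163667 cells

Phase 1: N(1) = 115000·e^(0.992×1) = 115000·e^0.992 = 310112.
Phase 2 runs for 2.1 − 1 = 1.1 hours at r = -0.581.
N(2.1) = 310112·e^(-0.581×1.1) = 310112·e^-0.6391 = 163667.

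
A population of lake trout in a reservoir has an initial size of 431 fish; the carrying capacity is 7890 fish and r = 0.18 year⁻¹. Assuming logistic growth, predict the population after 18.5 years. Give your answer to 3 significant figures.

A = (K − N₀)/N₀ = (7890 − 431)/431 = 17.306.
N(t) = K/(1 + A·e^(−rt)) = 7890/(1 + 17.306×e^(−0.18×18.5)).
e^(−3.33) = 0.035793; denominator = 1 + 17.306×0.035793 = 1.6194.
N = 7890/1.6194 = 4872.04.

4870 fish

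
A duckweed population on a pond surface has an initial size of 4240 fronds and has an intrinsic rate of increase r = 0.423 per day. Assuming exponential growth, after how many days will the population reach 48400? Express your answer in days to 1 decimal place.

5.8 days

Set N₀·e^(rt) = 48400: e^(0.423·t) = 48400/4240 = 11.415.
0.423·t = ln(11.415) = 2.4349, so t = 2.4349/0.423 = 5.7564.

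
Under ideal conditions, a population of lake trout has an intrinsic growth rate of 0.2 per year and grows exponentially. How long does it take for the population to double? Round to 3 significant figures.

3.47 years

Doubling time t_d = ln(2)/r = 0.6931/0.2 = 3.4657.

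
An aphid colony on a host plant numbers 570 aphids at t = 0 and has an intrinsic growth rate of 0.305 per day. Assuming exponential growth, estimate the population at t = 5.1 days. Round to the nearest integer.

2700 aphids

N(t) = N₀·e^(rt) = 570 × e^(0.305×5.1) = 570 × e^1.555.
e^1.555 ≈ 4.7375, so N ≈ 570 × 4.7375 = 2700.35.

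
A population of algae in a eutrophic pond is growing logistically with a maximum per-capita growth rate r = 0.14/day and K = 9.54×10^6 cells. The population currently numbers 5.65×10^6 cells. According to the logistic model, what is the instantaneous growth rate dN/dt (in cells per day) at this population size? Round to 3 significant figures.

323000 cells per day

dN/dt = rN(1 − N/K) = 0.14 × 5.65×10^6 × (1 − 5.65×10^6/9.54×10^6).
1 − 5.65×10^6/9.54×10^6 = 0.40776; dN/dt = 0.14 × 5.65×10^6 × 0.40776 = 3.22536×10^5.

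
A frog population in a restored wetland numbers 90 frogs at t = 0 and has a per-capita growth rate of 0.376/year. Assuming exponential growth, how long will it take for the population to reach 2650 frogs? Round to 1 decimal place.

9.0 years

Set N₀·e^(rt) = 2650: e^(0.376·t) = 2650/90 = 29.444.
0.376·t = ln(29.444) = 3.3825, so t = 3.3825/0.376 = 8.996.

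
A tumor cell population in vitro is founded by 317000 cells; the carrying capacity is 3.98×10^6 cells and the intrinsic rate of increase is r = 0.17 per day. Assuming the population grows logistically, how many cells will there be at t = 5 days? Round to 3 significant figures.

670000 cells

A = (K − N₀)/N₀ = (3.98×10^6 − 317000)/317000 = 11.555.
N(t) = K/(1 + A·e^(−rt)) = 3.98×10^6/(1 + 11.555×e^(−0.17×5)).
e^(−0.85) = 0.42741; denominator = 1 + 11.555×0.42741 = 5.9389.
N = 3.98×10^6/5.9389 = 670161.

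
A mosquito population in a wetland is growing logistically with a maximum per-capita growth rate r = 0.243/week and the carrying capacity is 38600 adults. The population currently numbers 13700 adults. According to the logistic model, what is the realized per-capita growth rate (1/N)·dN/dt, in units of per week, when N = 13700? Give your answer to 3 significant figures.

(1/N)·dN/dt = r(1 − N/K) = 0.243 × (1 − 13700/38600).
= 0.243 × 0.64508 = 0.15675.

0.157 per week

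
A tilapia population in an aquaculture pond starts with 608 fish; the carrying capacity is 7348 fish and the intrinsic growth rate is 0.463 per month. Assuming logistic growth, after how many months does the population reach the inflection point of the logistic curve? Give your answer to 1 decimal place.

5.2 months

Logistic growth is fastest at N = K/2 = 3674.
A = (K − N₀)/N₀ = 11.086. Set K/(1 + A·e^(−rt)) = K/2 → A·e^(−rt) = 1.
e^(−0.463t) = 1/11.086 = 0.0902077, so t = ln(11.086)/0.463 = 2.4056/0.463 = 5.1958.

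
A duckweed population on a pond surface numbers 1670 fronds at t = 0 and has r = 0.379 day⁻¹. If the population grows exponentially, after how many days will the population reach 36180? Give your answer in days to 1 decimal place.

Set N₀·e^(rt) = 36180: e^(0.379·t) = 36180/1670 = 21.665.
0.379·t = ln(21.665) = 3.0757, so t = 3.0757/0.379 = 8.1153.

8.1 days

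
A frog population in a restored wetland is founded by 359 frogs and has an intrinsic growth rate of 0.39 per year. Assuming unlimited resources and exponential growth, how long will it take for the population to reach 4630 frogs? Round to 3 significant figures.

Set N₀·e^(rt) = 4630: e^(0.39·t) = 4630/359 = 12.897.
0.39·t = ln(12.897) = 2.557, so t = 2.557/0.39 = 6.5564.

6.56 years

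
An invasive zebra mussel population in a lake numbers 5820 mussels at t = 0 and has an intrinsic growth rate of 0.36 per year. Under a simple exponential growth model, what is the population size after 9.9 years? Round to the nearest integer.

205470 mussels

N(t) = N₀·e^(rt) = 5820 × e^(0.36×9.9) = 5820 × e^3.564.
e^3.564 ≈ 35.304, so N ≈ 5820 × 35.304 = 205470.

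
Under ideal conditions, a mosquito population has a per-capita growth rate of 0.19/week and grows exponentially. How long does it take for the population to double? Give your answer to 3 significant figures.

3.65 weeks

Doubling time t_d = ln(2)/r = 0.6931/0.19 = 3.6481.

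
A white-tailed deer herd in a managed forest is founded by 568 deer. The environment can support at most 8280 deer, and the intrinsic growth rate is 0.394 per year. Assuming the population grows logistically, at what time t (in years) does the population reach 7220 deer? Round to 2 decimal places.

A = (K − N₀)/N₀ = (8280 − 568)/568 = 13.577.
Solve 8280/(1 + 13.577·e^(−0.394t)) = 7220: 1 + 13.577·e^(−0.394t) = 1.1468, so e^(−0.394t) = 0.0108131.
−0.394·t = ln(0.0108131) = -4.527, so t = 4.527/0.394 = 11.49.

11.49 years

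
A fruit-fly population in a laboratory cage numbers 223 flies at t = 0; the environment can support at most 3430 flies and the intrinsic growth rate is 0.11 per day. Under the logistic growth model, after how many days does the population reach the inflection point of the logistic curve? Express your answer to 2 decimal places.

24.24 days

Logistic growth is fastest at N = K/2 = 1715.
A = (K − N₀)/N₀ = 14.381. Set K/(1 + A·e^(−rt)) = K/2 → A·e^(−rt) = 1.
e^(−0.11t) = 1/14.381 = 0.0695354, so t = ln(14.381)/0.11 = 2.6659/0.11 = 24.236.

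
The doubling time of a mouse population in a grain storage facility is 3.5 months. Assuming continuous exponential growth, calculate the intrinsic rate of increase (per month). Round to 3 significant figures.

0.198 per month

r = ln(2)/t_d = 0.6931/3.5 = 0.19804.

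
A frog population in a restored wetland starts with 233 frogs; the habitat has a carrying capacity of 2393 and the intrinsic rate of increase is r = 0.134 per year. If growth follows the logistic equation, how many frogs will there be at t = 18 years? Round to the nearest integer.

1307 frogs

A = (K − N₀)/N₀ = (2393 − 233)/233 = 9.2704.
N(t) = K/(1 + A·e^(−rt)) = 2393/(1 + 9.2704×e^(−0.134×18)).
e^(−2.412) = 0.089636; denominator = 1 + 9.2704×0.089636 = 1.831.
N = 2393/1.831 = 1306.97.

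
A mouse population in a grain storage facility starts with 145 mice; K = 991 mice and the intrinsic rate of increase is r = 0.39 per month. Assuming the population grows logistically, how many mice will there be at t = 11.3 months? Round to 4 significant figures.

A = (K − N₀)/N₀ = (991 − 145)/145 = 5.8345.
N(t) = K/(1 + A·e^(−rt)) = 991/(1 + 5.8345×e^(−0.39×11.3)).
e^(−4.407) = 0.012192; denominator = 1 + 5.8345×0.012192 = 1.0711.
N = 991/1.0711 = 925.189.

925.2 mice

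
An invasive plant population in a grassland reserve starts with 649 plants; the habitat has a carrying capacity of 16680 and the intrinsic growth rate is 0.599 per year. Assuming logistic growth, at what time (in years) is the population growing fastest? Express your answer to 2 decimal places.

Logistic growth is fastest at N = K/2 = 8340.
A = (K − N₀)/N₀ = 24.701. Set K/(1 + A·e^(−rt)) = K/2 → A·e^(−rt) = 1.
e^(−0.599t) = 1/24.701 = 0.0404841, so t = ln(24.701)/0.599 = 3.2068/0.599 = 5.3537.

5.35 years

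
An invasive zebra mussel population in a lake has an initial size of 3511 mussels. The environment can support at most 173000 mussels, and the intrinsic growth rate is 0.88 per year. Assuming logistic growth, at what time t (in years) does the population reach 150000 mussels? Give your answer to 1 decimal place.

6.5 years

A = (K − N₀)/N₀ = (173000 − 3511)/3511 = 48.274.
Solve 173000/(1 + 48.274·e^(−0.88t)) = 150000: 1 + 48.274·e^(−0.88t) = 1.1533, so e^(−0.88t) = 0.00317633.
−0.88·t = ln(0.00317633) = -5.752, so t = 5.752/0.88 = 6.5364.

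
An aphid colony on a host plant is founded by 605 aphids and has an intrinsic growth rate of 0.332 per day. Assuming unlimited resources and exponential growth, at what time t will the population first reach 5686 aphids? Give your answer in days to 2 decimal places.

Set N₀·e^(rt) = 5686: e^(0.332·t) = 5686/605 = 9.3983.
0.332·t = ln(9.3983) = 2.2405, so t = 2.2405/0.332 = 6.7486.

6.75 days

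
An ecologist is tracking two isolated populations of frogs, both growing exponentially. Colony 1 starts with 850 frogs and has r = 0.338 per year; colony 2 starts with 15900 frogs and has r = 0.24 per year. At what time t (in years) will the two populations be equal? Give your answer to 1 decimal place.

29.9 years

Set 850·e^(0.338t) = 15900·e^(0.24t).
e^((0.338 − 0.24)t) = 15900/850 → e^(0.098·t) = 18.706.
0.098·t = ln(18.706) = 2.9288, so t = 2.9288/0.098 = 29.886.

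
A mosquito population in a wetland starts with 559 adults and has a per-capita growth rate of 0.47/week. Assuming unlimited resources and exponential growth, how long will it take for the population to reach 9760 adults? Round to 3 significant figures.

Set N₀·e^(rt) = 9760: e^(0.47·t) = 9760/559 = 17.46.
0.47·t = ln(17.46) = 2.8599, so t = 2.8599/0.47 = 6.0849.

6.08 weeks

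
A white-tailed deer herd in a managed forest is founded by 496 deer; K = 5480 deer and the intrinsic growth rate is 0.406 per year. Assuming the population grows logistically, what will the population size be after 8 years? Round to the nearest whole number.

A = (K − N₀)/N₀ = (5480 − 496)/496 = 10.048.
N(t) = K/(1 + A·e^(−rt)) = 5480/(1 + 10.048×e^(−0.406×8)).
e^(−3.248) = 0.038852; denominator = 1 + 10.048×0.038852 = 1.3904.
N = 5480/1.3904 = 3941.32.

3941 deer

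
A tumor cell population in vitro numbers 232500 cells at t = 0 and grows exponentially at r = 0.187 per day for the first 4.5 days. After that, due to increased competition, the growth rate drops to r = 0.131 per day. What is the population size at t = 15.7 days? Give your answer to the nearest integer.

2339261 cells

Phase 1: N(4.5) = 232500·e^(0.187×4.5) = 232500·e^0.8415 = 539364.
Phase 2 runs for 15.7 − 4.5 = 11.2 days at r = 0.131.
N(15.7) = 539364·e^(0.131×11.2) = 539364·e^1.467 = 2.339261×10^6.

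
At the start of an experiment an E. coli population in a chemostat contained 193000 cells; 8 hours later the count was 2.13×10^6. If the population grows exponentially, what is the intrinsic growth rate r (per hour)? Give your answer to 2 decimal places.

From N(t) = N₀·e^(rt): e^(r·8) = 2.13×10^6/193000 = 11.036.
r·8 = ln(11.036) = 2.4012, so r = 2.4012/8 = 0.30015.

0.30 per hour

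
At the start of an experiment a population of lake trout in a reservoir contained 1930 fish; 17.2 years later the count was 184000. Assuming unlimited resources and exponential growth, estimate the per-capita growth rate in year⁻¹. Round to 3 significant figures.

From N(t) = N₀·e^(rt): e^(r·17.2) = 184000/1930 = 95.337.
r·17.2 = ln(95.337) = 4.5574, so r = 4.5574/17.2 = 0.26497.

0.265 per year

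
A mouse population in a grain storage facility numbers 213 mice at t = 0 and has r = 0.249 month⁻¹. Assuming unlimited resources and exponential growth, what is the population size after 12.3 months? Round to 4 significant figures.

4555 mice

N(t) = N₀·e^(rt) = 213 × e^(0.249×12.3) = 213 × e^3.063.
e^3.063 ≈ 21.385, so N ≈ 213 × 21.385 = 4555.05.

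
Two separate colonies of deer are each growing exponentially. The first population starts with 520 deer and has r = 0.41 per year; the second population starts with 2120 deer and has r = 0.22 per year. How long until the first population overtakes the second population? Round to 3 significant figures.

7.40 years

Set 520·e^(0.41t) = 2120·e^(0.22t).
e^((0.41 − 0.22)t) = 2120/520 → e^(0.19·t) = 4.0769.
0.19·t = ln(4.0769) = 1.4053, so t = 1.4053/0.19 = 7.3965.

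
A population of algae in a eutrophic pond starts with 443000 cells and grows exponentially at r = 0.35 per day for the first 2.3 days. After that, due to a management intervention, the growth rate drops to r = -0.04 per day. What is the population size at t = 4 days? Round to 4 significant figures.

Phase 1: N(2.3) = 443000·e^(0.35×2.3) = 443000·e^0.805 = 990857.
Phase 2 runs for 4 − 2.3 = 1.7 days at r = -0.04.
N(4) = 990857·e^(-0.04×1.7) = 990857·e^-0.068 = 925718.

925700 cells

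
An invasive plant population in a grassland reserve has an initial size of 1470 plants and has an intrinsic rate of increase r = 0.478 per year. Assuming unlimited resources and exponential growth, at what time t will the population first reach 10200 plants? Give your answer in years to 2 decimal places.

4.05 years

Set N₀·e^(rt) = 10200: e^(0.478·t) = 10200/1470 = 6.9388.
0.478·t = ln(6.9388) = 1.9371, so t = 1.9371/0.478 = 4.0526.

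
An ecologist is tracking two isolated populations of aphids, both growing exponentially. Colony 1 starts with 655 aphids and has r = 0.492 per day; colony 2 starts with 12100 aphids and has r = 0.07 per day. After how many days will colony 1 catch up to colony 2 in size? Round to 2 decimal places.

Set 655·e^(0.492t) = 12100·e^(0.07t).
e^((0.492 − 0.07)t) = 12100/655 → e^(0.422·t) = 18.473.
0.422·t = ln(18.473) = 2.9163, so t = 2.9163/0.422 = 6.9107.

6.91 days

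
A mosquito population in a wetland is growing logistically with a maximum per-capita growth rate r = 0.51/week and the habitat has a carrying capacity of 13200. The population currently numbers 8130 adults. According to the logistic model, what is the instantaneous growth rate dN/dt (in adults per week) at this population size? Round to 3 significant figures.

dN/dt = rN(1 − N/K) = 0.51 × 8130 × (1 − 8130/13200).
1 − 8130/13200 = 0.38409; dN/dt = 0.51 × 8130 × 0.38409 = 1592.6.

1590 adults per week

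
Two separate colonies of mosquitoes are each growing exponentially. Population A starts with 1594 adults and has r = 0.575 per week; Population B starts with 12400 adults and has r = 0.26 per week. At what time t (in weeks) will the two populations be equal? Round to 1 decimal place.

Set 1594·e^(0.575t) = 12400·e^(0.26t).
e^((0.575 − 0.26)t) = 12400/1594 → e^(0.315·t) = 7.7792.
0.315·t = ln(7.7792) = 2.0514, so t = 2.0514/0.315 = 6.5125.

6.5 weeks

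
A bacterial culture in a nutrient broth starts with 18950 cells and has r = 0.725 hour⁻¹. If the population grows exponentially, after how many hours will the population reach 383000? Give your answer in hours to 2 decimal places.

Set N₀·e^(rt) = 383000: e^(0.725·t) = 383000/18950 = 20.211.
0.725·t = ln(20.211) = 3.0062, so t = 3.0062/0.725 = 4.1465.

4.15 hours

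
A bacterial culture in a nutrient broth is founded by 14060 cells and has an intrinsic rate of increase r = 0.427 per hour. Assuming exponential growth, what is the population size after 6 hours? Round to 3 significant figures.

182000 cells

N(t) = N₀·e^(rt) = 14060 × e^(0.427×6) = 14060 × e^2.562.
e^2.562 ≈ 12.962, so N ≈ 14060 × 12.962 = 182242.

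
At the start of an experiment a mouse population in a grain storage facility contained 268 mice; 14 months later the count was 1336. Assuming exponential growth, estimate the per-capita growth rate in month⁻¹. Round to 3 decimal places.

0.115 per month

From N(t) = N₀·e^(rt): e^(r·14) = 1336/268 = 4.9851.
r·14 = ln(4.9851) = 1.6064, so r = 1.6064/14 = 0.11475.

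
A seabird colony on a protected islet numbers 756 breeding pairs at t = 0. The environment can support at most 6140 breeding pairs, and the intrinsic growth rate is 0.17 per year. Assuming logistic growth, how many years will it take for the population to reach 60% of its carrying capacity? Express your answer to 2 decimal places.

13.93 years

A = (K − N₀)/N₀ = (6140 − 756)/756 = 7.1217.
Solve 6140/(1 + 7.1217·e^(−0.17t)) = 3684: 1 + 7.1217·e^(−0.17t) = 1.6667, so e^(−0.17t) = 0.0936107.
−0.17·t = ln(0.0936107) = -2.3686, so t = 2.3686/0.17 = 13.933.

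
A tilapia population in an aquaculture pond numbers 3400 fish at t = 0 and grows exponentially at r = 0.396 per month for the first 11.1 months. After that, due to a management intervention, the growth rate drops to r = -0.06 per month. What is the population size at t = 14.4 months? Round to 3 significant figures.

Phase 1: N(11.1) = 3400·e^(0.396×11.1) = 3400·e^4.396 = 275717.
Phase 2 runs for 14.4 − 11.1 = 3.3 months at r = -0.06.
N(14.4) = 275717·e^(-0.06×3.3) = 275717·e^-0.198 = 226190.

226000 fish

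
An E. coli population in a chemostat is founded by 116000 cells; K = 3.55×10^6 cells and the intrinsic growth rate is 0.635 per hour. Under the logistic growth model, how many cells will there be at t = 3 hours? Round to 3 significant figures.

A = (K − N₀)/N₀ = (3.55×10^6 − 116000)/116000 = 29.603.
N(t) = K/(1 + A·e^(−rt)) = 3.55×10^6/(1 + 29.603×e^(−0.635×3)).
e^(−1.905) = 0.14882; denominator = 1 + 29.603×0.14882 = 5.4057.
N = 3.55×10^6/5.4057 = 656719.

657000 cells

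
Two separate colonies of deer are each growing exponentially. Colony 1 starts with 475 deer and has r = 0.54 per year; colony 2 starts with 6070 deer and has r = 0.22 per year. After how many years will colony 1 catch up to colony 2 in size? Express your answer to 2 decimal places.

Set 475·e^(0.54t) = 6070·e^(0.22t).
e^((0.54 − 0.22)t) = 6070/475 → e^(0.32·t) = 12.779.
0.32·t = ln(12.779) = 2.5478, so t = 2.5478/0.32 = 7.9619.

7.96 years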